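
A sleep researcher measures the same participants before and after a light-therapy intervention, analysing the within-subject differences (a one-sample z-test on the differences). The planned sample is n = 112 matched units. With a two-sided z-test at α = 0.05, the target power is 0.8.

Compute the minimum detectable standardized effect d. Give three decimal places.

d ≈ 0.265

Need Φ(δ − 1.960) = 0.8, so δ = 1.960 + 0.842 = 2.802.
(Lower-tail contribution to power is negligible for δ > 0.)
δ = d·√n ⇒ d = δ/√n = 2.802/√112 = 0.2647.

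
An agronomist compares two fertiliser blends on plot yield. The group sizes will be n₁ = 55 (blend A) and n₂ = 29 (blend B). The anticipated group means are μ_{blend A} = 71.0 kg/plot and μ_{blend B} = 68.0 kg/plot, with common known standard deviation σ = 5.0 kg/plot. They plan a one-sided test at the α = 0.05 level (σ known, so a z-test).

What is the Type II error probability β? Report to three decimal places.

β ≈ 0.166

Standardized effect: d = |μ_{blend A} − μ_{blend B}| / σ = |71.0 − 68.0| / 5.0 = 0.6000
Noncentrality parameter: λ = d / √(1/n₁ + 1/n₂) = 0.6000 / √(1/55 + 1/29) = 2.6145
One-sided α = 0.05 → critical value z_{0.05} = 1.645.
Power = P(Z > 1.645 − λ) = Φ(0.970) = 0.8339.
Type II error: β = 1 − power = 1 − 0.8339 = 0.1661.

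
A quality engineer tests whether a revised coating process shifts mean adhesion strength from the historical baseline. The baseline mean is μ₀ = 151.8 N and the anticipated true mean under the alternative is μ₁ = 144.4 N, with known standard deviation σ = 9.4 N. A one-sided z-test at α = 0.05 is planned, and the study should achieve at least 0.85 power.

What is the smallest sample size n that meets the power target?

n = 12

Standardized effect: d = |μ₁ − μ₀| / σ = |144.4 − 151.8| / 9.4 = 0.7872
Set Φ(δ − 1.645) = 0.85; then δ − 1.645 = Φ⁻¹(0.85) = 1.036, giving δ = 2.681.
δ = d·√n ⇒ n = (δ/d)² = (2.681 / 0.7872)² = 11.60.
Round up to the next whole unit.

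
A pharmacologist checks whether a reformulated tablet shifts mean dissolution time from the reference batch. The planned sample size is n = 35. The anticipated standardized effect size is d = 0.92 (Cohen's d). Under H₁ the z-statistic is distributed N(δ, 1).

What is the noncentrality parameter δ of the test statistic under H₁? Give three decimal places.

δ ≈ 5.443

The noncentrality parameter scales effect size by the design's sample-size factor: δ = d·√n = 0.92 × √35 = 5.4428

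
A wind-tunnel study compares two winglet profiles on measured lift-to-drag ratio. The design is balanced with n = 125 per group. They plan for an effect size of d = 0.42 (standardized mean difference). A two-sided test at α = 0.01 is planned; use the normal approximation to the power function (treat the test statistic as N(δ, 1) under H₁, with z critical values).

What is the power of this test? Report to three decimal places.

Power ≈ 0.772

Noncentrality parameter: δ = d·√(n/2) = 0.42 × √(125/2) = 3.3204
Two-sided α = 0.01 → critical value z_{0.005} = 2.576.
Power = Φ(δ − 2.576) + Φ(−δ − 2.576) = Φ(0.745) + Φ(-5.896) = 0.7717 + 0.0000 = 0.7717.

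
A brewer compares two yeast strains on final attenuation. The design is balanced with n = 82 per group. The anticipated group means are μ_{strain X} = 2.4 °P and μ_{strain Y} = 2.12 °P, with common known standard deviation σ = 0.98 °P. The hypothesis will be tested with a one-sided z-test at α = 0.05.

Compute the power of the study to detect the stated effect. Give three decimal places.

Standardized effect: d = |μ_{strain X} − μ_{strain Y}| / σ = |2.4 − 2.12| / 0.98 = 0.2857
Noncentrality parameter: δ = d·√(n/2) = 0.2857 × √(82/2) = 1.8295
Critical value for a one-sided test at α = 0.05: z_α = 1.645.
Power = Φ(δ − 1.645) = Φ(0.185) = 0.5732.

Power ≈ 0.573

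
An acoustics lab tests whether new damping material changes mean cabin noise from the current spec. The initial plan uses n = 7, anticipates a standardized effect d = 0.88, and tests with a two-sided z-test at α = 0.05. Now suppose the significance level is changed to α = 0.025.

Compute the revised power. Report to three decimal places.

δ = d·√n = 0.88 × √7 = 2.3283 (unchanged). New critical value: z_{0.0125} = 2.241.
Revised power = Φ(δ − 2.241) + Φ(−δ − 2.241) = Φ(0.087) + Φ(-4.570) = 0.5346 + 0.0000 = 0.5346.

Power ≈ 0.535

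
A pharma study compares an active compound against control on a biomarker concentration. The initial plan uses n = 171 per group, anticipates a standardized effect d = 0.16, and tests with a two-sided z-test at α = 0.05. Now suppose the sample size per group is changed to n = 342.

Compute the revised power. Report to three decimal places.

Power ≈ 0.553

With n = 342 per group: δ = d·√(n/2) = 0.16 × √(342/2) = 2.0923. Critical value z_{0.025} = 1.960.
Revised power = Φ(δ − 1.960) + Φ(−δ − 1.960) = Φ(0.132) + Φ(-4.052) = 0.5526 + 0.0000 = 0.5527.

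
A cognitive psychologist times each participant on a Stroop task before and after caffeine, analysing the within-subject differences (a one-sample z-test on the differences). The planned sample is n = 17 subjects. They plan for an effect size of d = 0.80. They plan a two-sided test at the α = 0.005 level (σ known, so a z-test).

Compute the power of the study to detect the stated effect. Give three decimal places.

Noncentrality parameter: δ = d·√n = 0.80 × √17 = 3.2985
Two-sided α = 0.005 → critical value z_{0.0025} = 2.807.
Power = Φ(δ − 2.807) + Φ(−δ − 2.807) = Φ(0.491) + Φ(-6.106) = 0.6884 + 0.0000 = 0.6884.

Power ≈ 0.688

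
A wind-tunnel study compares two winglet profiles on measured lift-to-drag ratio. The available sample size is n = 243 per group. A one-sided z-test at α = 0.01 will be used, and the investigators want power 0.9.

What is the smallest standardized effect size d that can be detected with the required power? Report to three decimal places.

d ≈ 0.327

Need Φ(δ − 2.326) = 0.9, so δ = 2.326 + 1.282 = 3.608.
δ = d·√(n/2) ⇒ d = δ/√(n/2) = 3.608/√(243/2) = 0.3273.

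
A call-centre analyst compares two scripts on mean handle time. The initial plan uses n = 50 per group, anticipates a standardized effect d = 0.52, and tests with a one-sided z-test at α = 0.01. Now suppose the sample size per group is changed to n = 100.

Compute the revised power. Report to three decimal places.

With n = 100 per group: δ = d·√(n/2) = 0.52 × √(100/2) = 3.6770. Critical value z_{0.01} = 2.326.
Revised power = P(Z > 2.326 − δ) = Φ(1.351) = 0.9116.

Power ≈ 0.912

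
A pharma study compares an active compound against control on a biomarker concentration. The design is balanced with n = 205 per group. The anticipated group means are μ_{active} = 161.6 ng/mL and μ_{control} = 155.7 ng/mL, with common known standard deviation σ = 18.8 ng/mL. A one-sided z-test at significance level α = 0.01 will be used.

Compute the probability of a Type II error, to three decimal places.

Standardized effect: d = |μ_{active} − μ_{control}| / σ = |161.6 − 155.7| / 18.8 = 0.3138
Noncentrality parameter: δ = d·√(n/2) = 0.3138 × √(205/2) = 3.1773
Critical value for a one-sided test at α = 0.01: z_α = 2.326.
Power = P(Z > 2.326 − δ) = Φ(0.851) = 0.8026.
Type II error: β = 1 − power = 1 − 0.8026 = 0.1974.

β ≈ 0.197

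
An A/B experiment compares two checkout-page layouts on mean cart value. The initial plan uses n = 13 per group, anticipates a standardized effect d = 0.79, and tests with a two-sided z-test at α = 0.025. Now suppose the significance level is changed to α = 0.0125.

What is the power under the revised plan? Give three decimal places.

δ = d·√(n/2) = 0.79 × √(13/2) = 2.0141 (unchanged). New critical value: z_{0.0063} = 2.498.
Revised power = Φ(δ − 2.498) + Φ(−δ − 2.498) = Φ(-0.484) + Φ(-4.512) = 0.3143 + 0.0000 = 0.3143.

Power ≈ 0.314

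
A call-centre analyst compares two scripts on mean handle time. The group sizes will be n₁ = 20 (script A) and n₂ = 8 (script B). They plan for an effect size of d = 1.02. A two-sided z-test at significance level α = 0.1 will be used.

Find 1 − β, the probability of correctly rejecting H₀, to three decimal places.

Noncentrality parameter: δ = d / √(1/n₁ + 1/n₂) = 1.02 / √(1/20 + 1/8) = 2.4383
Critical value for a two-sided test at α = 0.1: z_{α/2} = 1.645.
Power = Φ(δ − 1.645) + Φ(−δ − 1.645) = Φ(0.793) + Φ(-4.083) = 0.7862 + 0.0000 = 0.7863.

Power ≈ 0.786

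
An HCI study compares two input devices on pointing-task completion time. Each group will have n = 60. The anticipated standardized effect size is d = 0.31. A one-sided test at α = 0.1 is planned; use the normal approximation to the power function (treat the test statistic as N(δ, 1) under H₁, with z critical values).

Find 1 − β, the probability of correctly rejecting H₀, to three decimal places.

Noncentrality parameter: λ = d·√(n/2) = 0.31 × √(60/2) = 1.6979
Critical value for a one-sided test at α = 0.1: z_α = 1.282.
Power = Φ(λ − 1.282) = Φ(0.416) = 0.6614.

Power ≈ 0.661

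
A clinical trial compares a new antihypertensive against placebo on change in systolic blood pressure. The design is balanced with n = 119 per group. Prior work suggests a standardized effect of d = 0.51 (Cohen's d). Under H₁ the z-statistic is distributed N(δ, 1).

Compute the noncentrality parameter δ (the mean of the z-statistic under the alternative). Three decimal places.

δ = d·√(n/2) = 0.51 × √(119/2) = 3.9339

δ ≈ 3.934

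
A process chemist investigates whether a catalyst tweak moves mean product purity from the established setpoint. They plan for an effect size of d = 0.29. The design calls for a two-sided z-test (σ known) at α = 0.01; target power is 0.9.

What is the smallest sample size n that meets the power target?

n = 177

For power 0.9 need Φ(δ − z_{0.005}) = 0.9, so δ = z_{0.005} + z_{0.10} = 2.576 + 1.282 = 3.857.
(Ignoring the negligible lower-tail rejection probability gives the usual closed-form inversion.)
δ = d·√n ⇒ n = (δ/d)² = (3.857 / 0.29)² = 176.92.
Round up to the next whole unit.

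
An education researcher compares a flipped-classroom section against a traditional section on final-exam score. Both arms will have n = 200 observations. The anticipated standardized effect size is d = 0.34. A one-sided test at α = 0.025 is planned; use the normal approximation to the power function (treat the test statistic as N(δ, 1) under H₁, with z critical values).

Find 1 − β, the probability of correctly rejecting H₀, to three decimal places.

Power ≈ 0.925

Noncentrality parameter: δ = d·√(n/2) = 0.34 × √(200/2) = 3.4000
Critical value for a one-sided test at α = 0.025: z_α = 1.960.
Power = P(Z > 1.960 − δ) = Φ(1.440) = 0.9251.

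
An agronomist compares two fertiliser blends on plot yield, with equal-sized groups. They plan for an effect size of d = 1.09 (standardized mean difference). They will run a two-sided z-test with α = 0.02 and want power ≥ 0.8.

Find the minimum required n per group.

n = 17 per group

Set Φ(δ − 2.326) = 0.8; then δ − 2.326 = Φ⁻¹(0.8) = 0.842, giving δ = 3.168.
(The Φ(−δ − z_{α/2}) term is vanishingly small for δ > 0 and is dropped in the standard sample-size formula.)
δ = d·√(n/2) ⇒ n = 2(δ/d)² = 2 × (3.168 / 1.09)² = 16.89.
Rounding up, n = 17 per group.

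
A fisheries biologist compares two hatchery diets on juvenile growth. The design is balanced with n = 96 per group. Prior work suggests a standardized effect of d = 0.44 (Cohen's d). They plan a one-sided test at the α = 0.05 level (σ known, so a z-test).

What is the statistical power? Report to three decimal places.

Noncentrality parameter: δ = d·√(n/2) = 0.44 × √(96/2) = 3.0484
One-sided α = 0.05 → critical value z_{0.05} = 1.645.
Power = P(Z > 1.645 − δ) = Φ(1.404) = 0.9198.

Power ≈ 0.920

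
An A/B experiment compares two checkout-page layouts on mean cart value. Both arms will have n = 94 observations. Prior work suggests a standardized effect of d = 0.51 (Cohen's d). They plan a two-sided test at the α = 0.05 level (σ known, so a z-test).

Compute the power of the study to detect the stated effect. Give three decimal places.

Noncentrality parameter: δ = d·√(n/2) = 0.51 × √(94/2) = 3.4964
Two-sided α = 0.05 → critical value z_{0.025} = 1.960.
Power = Φ(δ − 1.960) + Φ(−δ − 1.960) = Φ(1.536) + Φ(-5.456) = 0.9378 + 0.0000 = 0.9378.

Power ≈ 0.938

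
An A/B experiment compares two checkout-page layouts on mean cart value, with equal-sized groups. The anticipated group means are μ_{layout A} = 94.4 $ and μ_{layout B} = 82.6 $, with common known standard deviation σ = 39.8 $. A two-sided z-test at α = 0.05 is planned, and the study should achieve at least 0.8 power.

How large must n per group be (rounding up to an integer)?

n = 179 per group

Standardized effect: d = |μ_{layout A} − μ_{layout B}| / σ = |94.4 − 82.6| / 39.8 = 0.2965
For power 0.8 need Φ(δ − z_{0.025}) = 0.8, so δ = z_{0.025} + z_{0.20} = 1.960 + 0.842 = 2.802.
(The Φ(−δ − z_{α/2}) term is vanishingly small for δ > 0 and is dropped in the standard sample-size formula.)
δ = d·√(n/2) ⇒ n = 2(δ/d)² = 2 × (2.802 / 0.2965)² = 178.58.
Round up to the next whole unit.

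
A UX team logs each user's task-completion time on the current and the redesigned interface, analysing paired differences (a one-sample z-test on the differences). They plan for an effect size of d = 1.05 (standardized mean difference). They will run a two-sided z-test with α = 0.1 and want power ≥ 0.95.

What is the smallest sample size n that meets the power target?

n = 10

For power 0.95 need Φ(δ − z_{0.05}) = 0.95, so δ = z_{0.05} + z_{0.05} = 1.645 + 1.645 = 3.290.
(The Φ(−δ − z_{α/2}) term is vanishingly small for δ > 0 and is dropped in the standard sample-size formula.)
δ = d·√n ⇒ n = (δ/d)² = (3.290 / 1.05)² = 9.82.
Rounding up, n = 10.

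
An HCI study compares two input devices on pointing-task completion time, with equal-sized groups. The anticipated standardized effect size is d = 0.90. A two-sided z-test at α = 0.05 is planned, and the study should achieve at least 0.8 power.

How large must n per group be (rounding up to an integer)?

n = 20 per group

For power 0.8 need Φ(δ − z_{0.025}) = 0.8, so δ = z_{0.025} + z_{0.20} = 1.960 + 0.842 = 2.802.
(The Φ(−δ − z_{α/2}) term is vanishingly small for δ > 0 and is dropped in the standard sample-size formula.)
δ = d·√(n/2) ⇒ n = 2(δ/d)² = 2 × (2.802 / 0.90)² = 19.38.
Round up to the next whole unit.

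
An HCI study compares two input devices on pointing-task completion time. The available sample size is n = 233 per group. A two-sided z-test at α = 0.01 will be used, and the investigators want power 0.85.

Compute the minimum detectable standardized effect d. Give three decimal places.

d ≈ 0.335

Required noncentrality: δ = z_{0.005} + z_{0.15} = 2.576 + 1.036 = 3.612.
(The second rejection-region term Φ(−δ − z_{α/2}) is negligible and dropped.)
δ = d·√(n/2) ⇒ d = δ/√(n/2) = 3.612/√(233/2) = 0.3347.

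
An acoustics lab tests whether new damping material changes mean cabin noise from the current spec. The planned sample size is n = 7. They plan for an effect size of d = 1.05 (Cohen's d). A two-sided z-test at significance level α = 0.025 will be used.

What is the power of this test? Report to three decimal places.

Noncentrality parameter: λ = d·√n = 1.05 × √7 = 2.7780
Two-sided α = 0.025 → critical value z_{0.0125} = 2.241.
Power = Φ(λ − 2.241) + Φ(−λ − 2.241) = Φ(0.537) + Φ(-5.019) = 0.7042 + 0.0000 = 0.7042.

Power ≈ 0.704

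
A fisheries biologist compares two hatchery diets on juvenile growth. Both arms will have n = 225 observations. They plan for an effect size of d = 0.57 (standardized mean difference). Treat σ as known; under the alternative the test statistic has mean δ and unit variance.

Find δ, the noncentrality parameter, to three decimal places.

δ ≈ 6.046

δ = d·√(n/2) = 0.57 × √(225/2) = 6.0458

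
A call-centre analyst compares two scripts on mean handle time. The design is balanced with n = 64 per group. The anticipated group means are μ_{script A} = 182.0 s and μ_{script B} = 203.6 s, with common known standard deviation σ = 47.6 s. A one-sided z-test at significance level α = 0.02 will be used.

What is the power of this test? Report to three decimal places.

Standardized effect: d = |μ_{script A} − μ_{script B}| / σ = |182.0 − 203.6| / 47.6 = 0.4538
Noncentrality parameter: δ = d·√(n/2) = 0.4538 × √(64/2) = 2.5670
Critical value for a one-sided test at α = 0.02: z_α = 2.054.
Power = Φ(δ − 2.054) = Φ(0.513) = 0.6961.

Power ≈ 0.696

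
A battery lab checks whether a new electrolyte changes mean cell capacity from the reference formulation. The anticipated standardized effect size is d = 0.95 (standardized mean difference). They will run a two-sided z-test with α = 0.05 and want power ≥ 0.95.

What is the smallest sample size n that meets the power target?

For power 0.95 need Φ(δ − z_{0.025}) = 0.95, so δ = z_{0.025} + z_{0.05} = 1.960 + 1.645 = 3.605.
(The Φ(−δ − z_{α/2}) term is vanishingly small for δ > 0 and is dropped in the standard sample-size formula.)
δ = d·√n ⇒ n = (δ/d)² = (3.605 / 0.95)² = 14.40.
Rounding up, n = 15.

n = 15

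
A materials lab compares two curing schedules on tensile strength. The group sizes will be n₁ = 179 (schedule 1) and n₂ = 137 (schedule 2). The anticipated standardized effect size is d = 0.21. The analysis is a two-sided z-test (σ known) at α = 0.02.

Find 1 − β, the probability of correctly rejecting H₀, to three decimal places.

Noncentrality parameter: δ = d / √(1/n₁ + 1/n₂) = 0.21 / √(1/179 + 1/137) = 1.8500
Critical value for a two-sided test at α = 0.02: z_{α/2} = 2.326.
Power = Φ(δ − 2.326) + Φ(−δ − 2.326) = Φ(-0.476) + Φ(-4.176) = 0.3169 + 0.0000 = 0.3169.

Power ≈ 0.317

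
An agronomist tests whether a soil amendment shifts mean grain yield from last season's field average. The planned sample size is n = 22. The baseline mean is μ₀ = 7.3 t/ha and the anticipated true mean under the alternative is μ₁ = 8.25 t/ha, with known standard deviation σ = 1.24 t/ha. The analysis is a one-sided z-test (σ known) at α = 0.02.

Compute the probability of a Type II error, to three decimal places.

Standardized effect: d = |μ₁ − μ₀| / σ = |8.25 − 7.3| / 1.24 = 0.7661
Noncentrality parameter: δ = d·√n = 0.7661 × √22 = 3.5935
Critical value for a one-sided test at α = 0.02: z_α = 2.054.
Power = P(Z > 2.054 − δ) = Φ(1.540) = 0.9382.
Type II error: β = 1 − power = 1 − 0.9382 = 0.0618.

β ≈ 0.062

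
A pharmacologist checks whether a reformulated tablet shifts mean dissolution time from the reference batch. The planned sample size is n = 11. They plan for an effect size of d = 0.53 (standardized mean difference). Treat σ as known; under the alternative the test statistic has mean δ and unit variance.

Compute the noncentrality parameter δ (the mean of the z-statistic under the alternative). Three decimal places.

δ ≈ 1.758

δ = d·√n = 0.53 × √11 = 1.7578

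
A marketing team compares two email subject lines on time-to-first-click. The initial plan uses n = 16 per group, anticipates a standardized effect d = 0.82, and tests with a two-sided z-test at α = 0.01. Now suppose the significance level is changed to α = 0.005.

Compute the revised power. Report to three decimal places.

Power ≈ 0.313

δ = d·√(n/2) = 0.82 × √(16/2) = 2.3193 (unchanged). New critical value: z_{0.0025} = 2.807.
Revised power = Φ(δ − 2.807) + Φ(−δ − 2.807) = Φ(-0.488) + Φ(-5.126) = 0.3129 + 0.0000 = 0.3129.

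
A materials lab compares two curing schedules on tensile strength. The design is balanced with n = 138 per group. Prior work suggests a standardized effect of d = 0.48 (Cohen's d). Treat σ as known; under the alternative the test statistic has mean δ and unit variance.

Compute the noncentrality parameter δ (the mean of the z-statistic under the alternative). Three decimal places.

δ ≈ 3.987

δ = d·√(n/2) = 0.48 × √(138/2) = 3.9872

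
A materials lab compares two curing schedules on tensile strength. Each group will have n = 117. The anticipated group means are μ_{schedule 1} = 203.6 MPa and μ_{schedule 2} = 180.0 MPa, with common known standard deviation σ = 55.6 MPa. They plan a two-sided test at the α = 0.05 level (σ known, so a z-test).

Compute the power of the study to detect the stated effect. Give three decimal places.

Standardized effect: d = |μ_{schedule 1} − μ_{schedule 2}| / σ = |203.6 − 180.0| / 55.6 = 0.4245
Noncentrality parameter: δ = d·√(n/2) = 0.4245 × √(117/2) = 3.2465
Critical value for a two-sided test at α = 0.05: z_{α/2} = 1.960.
Power = Φ(δ − 1.960) + Φ(−δ − 1.960) = Φ(1.287) + Φ(-5.206) = 0.9009 + 0.0000 = 0.9009.

Power ≈ 0.901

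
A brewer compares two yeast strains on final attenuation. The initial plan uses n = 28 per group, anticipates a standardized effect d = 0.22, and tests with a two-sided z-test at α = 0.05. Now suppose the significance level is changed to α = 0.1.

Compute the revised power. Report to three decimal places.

δ = d·√(n/2) = 0.22 × √(28/2) = 0.8232 (unchanged). New critical value: z_{0.05} = 1.645.
Revised power = Φ(δ − 1.645) + Φ(−δ − 1.645) = Φ(-0.822) + Φ(-2.468) = 0.2056 + 0.0068 = 0.2124.

Power ≈ 0.212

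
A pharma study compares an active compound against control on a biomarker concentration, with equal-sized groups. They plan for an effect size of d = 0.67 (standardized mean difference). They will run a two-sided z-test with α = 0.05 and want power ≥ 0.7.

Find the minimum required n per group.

For power 0.7 need Φ(δ − z_{0.025}) = 0.7, so δ = z_{0.025} + z_{0.30} = 1.960 + 0.524 = 2.484.
(Ignoring the negligible lower-tail rejection probability gives the usual closed-form inversion.)
δ = d·√(n/2) ⇒ n = 2(δ/d)² = 2 × (2.484 / 0.67)² = 27.50.
Round up to the next whole unit.

n = 28 per group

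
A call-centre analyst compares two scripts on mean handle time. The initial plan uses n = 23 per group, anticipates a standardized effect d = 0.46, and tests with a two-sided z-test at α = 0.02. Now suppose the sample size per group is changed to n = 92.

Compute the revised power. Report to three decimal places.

With n = 92 per group: δ = d·√(n/2) = 0.46 × √(92/2) = 3.1199. Critical value z_{0.01} = 2.326.
Revised power = Φ(δ − 2.326) + Φ(−δ − 2.326) = Φ(0.794) + Φ(-5.446) = 0.7863 + 0.0000 = 0.7863.

Power ≈ 0.786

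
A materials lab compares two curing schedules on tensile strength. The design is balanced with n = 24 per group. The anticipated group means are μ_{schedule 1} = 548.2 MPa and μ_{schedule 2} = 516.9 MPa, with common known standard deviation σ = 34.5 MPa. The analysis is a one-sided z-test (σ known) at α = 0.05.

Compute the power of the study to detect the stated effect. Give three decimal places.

Power ≈ 0.933

Standardized effect: d = |μ_{schedule 1} − μ_{schedule 2}| / σ = |548.2 − 516.9| / 34.5 = 0.9072
Noncentrality parameter: δ = d·√(n/2) = 0.9072 × √(24/2) = 3.1428
Critical value for a one-sided test at α = 0.05: z_α = 1.645.
Power = P(Z > 1.645 − δ) = Φ(1.498) = 0.9329.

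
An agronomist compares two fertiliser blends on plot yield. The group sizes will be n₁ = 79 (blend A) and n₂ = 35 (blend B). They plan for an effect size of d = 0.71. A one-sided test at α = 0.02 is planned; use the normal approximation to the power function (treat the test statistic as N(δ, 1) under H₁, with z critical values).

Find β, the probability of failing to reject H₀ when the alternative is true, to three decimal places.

Noncentrality parameter: δ = d / √(1/n₁ + 1/n₂) = 0.71 / √(1/79 + 1/35) = 3.4967
Critical value for a one-sided test at α = 0.02: z_α = 2.054.
Power = Φ(δ − 2.054) = Φ(1.443) = 0.9255.
Type II error: β = 1 − power = 1 − 0.9255 = 0.0745.

β ≈ 0.075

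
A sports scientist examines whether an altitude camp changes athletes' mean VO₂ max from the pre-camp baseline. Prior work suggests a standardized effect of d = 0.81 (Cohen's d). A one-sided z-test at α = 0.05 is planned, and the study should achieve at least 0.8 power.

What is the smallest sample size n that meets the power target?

n = 10

Set Φ(δ − 1.645) = 0.8; then δ − 1.645 = Φ⁻¹(0.8) = 0.842, giving δ = 2.486.
δ = d·√n ⇒ n = (δ/d)² = (2.486 / 0.81)² = 9.42.
Rounding up, n = 10.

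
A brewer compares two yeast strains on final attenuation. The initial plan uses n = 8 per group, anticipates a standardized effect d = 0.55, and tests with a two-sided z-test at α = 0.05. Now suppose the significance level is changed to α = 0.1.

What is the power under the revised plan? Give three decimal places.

Power ≈ 0.296

δ = d·√(n/2) = 0.55 × √(8/2) = 1.1000 (unchanged). New critical value: z_{0.05} = 1.645.
Revised power = Φ(δ − 1.645) + Φ(−δ − 1.645) = Φ(-0.545) + Φ(-2.745) = 0.2929 + 0.0030 = 0.2960.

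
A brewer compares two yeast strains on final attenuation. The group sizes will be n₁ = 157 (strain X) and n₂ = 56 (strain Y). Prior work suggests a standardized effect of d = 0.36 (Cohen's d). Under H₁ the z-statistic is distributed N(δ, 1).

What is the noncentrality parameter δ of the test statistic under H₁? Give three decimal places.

δ ≈ 2.313

δ = d / √(1/n₁ + 1/n₂) = 0.36 / √(1/157 + 1/56) = 2.3129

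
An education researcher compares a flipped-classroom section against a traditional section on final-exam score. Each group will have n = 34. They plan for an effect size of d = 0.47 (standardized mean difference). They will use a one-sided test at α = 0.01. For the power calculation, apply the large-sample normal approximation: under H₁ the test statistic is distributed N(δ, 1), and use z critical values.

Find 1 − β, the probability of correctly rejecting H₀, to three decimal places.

Power ≈ 0.349

Noncentrality parameter: λ = d·√(n/2) = 0.47 × √(34/2) = 1.9379
Critical value for a one-sided test at α = 0.01: z_α = 2.326.
Power = Φ(λ − 2.326) = Φ(-0.388) = 0.3488.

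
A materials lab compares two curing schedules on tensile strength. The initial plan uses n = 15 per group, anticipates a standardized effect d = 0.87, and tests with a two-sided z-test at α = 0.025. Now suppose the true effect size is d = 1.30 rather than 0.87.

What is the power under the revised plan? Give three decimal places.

With d = 1.30: δ = d·√(n/2) = 1.30 × √(15/2) = 3.5602. Critical value z_{0.0125} = 2.241.
Revised power = Φ(δ − 2.241) + Φ(−δ − 2.241) = Φ(1.319) + Φ(-5.802) = 0.9064 + 0.0000 = 0.9064.

Power ≈ 0.906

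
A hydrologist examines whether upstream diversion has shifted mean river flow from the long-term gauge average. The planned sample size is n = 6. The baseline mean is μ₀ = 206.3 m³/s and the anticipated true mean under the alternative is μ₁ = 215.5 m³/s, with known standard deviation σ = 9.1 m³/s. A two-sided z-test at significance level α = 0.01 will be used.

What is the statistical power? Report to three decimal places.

Power ≈ 0.460

Standardized effect: d = |μ₁ − μ₀| / σ = |215.5 − 206.3| / 9.1 = 1.0110
Noncentrality parameter: λ = d·√n = 1.0110 × √6 = 2.4764
Critical value for a two-sided test at α = 0.01: z_{α/2} = 2.576.
Power = Φ(λ − 2.576) + Φ(−λ − 2.576) = Φ(-0.099) + Φ(-5.052) = 0.4604 + 0.0000 = 0.4604.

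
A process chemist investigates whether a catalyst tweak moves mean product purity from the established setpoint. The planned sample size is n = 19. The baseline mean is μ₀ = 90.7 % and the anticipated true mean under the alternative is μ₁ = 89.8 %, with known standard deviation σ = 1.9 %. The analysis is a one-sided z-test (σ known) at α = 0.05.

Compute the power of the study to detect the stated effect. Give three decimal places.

Power ≈ 0.663

Standardized effect: d = |μ₁ − μ₀| / σ = |89.8 − 90.7| / 1.9 = 0.4737
Noncentrality parameter: δ = d·√n = 0.4737 × √19 = 2.0647
One-sided α = 0.05 → critical value z_{0.05} = 1.645.
Power = P(Z > 1.645 − δ) = Φ(0.420) = 0.6627.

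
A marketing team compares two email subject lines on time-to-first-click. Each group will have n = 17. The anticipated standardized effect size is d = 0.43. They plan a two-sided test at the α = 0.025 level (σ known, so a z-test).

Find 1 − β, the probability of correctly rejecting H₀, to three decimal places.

Power ≈ 0.162

Noncentrality parameter: δ = d·√(n/2) = 0.43 × √(17/2) = 1.2537
Two-sided α = 0.025 → critical value z_{0.0125} = 2.241.
Power = Φ(δ − 2.241) + Φ(−δ − 2.241) = Φ(-0.988) + Φ(-3.495) = 0.1616 + 0.0002 = 0.1619.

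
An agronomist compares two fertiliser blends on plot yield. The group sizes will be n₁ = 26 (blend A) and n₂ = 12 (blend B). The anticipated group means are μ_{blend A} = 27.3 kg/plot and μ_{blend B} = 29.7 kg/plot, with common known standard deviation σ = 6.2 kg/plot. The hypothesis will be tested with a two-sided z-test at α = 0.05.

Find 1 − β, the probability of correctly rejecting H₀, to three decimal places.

Power ≈ 0.199

Standardized effect: d = |μ_{blend A} − μ_{blend B}| / σ = |27.3 − 29.7| / 6.2 = 0.3871
Noncentrality parameter: δ = d / √(1/n₁ + 1/n₂) = 0.3871 / √(1/26 + 1/12) = 1.1092
Two-sided α = 0.05 → critical value z_{0.025} = 1.960.
Power = Φ(δ − 1.960) + Φ(−δ − 1.960) = Φ(-0.851) + Φ(-3.069) = 0.1974 + 0.0011 = 0.1985.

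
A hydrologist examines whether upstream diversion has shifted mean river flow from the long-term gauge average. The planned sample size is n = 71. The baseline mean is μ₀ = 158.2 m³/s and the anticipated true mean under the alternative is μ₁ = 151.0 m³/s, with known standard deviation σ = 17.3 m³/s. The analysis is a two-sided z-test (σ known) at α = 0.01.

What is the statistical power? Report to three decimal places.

Standardized effect: d = |μ₁ − μ₀| / σ = |151.0 − 158.2| / 17.3 = 0.4162
Noncentrality parameter: δ = d·√n = 0.4162 × √71 = 3.5068
Critical value for a two-sided test at α = 0.01: z_{α/2} = 2.576.
Power = Φ(δ − 2.576) + Φ(−δ − 2.576) = Φ(0.931) + Φ(-6.083) = 0.8241 + 0.0000 = 0.8241.

Power ≈ 0.824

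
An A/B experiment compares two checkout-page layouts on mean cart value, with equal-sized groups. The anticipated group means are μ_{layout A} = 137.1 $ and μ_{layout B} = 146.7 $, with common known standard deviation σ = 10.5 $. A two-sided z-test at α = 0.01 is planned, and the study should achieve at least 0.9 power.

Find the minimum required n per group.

Standardized effect: d = |μ_{layout A} − μ_{layout B}| / σ = |137.1 − 146.7| / 10.5 = 0.9143
Set Φ(δ − 2.576) = 0.9; then δ − 2.576 = Φ⁻¹(0.9) = 1.282, giving δ = 3.857.
(Ignoring the negligible lower-tail rejection probability gives the usual closed-form inversion.)
δ = d·√(n/2) ⇒ n = 2(δ/d)² = 2 × (3.857 / 0.9143)² = 35.60.
Rounding up, n = 36 per group.

n = 36 per group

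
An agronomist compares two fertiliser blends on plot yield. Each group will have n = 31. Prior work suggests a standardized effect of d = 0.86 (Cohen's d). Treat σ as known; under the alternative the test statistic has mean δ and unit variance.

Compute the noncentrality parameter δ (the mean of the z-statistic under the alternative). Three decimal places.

The noncentrality parameter scales effect size by the design's sample-size factor: δ = d·√(n/2) = 0.86 × √(31/2) = 3.3858

δ ≈ 3.386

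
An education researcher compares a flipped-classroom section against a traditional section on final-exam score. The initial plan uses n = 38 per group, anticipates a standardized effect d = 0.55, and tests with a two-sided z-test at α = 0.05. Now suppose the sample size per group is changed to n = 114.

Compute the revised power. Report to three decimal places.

With n = 114 per group: δ = d·√(n/2) = 0.55 × √(114/2) = 4.1524. Critical value z_{0.025} = 1.960.
Revised power = Φ(δ − 1.960) + Φ(−δ − 1.960) = Φ(2.192) + Φ(-6.112) = 0.9858 + 0.0000 = 0.9858.

Power ≈ 0.986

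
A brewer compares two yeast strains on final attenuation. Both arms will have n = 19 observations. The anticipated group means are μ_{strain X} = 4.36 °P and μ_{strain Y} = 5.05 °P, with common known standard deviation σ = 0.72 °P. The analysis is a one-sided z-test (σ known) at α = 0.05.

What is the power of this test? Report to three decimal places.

Power ≈ 0.905

Standardized effect: d = |μ_{strain X} − μ_{strain Y}| / σ = |4.36 − 5.05| / 0.72 = 0.9583
Noncentrality parameter: δ = d·√(n/2) = 0.9583 × √(19/2) = 2.9538
Critical value for a one-sided test at α = 0.05: z_α = 1.645.
Power = Φ(δ − 1.645) = Φ(1.309) = 0.9047.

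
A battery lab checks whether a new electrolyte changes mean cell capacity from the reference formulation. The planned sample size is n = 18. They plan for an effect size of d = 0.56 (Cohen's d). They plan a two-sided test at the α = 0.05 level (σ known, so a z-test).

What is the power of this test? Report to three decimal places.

Power ≈ 0.661

Noncentrality parameter: δ = d·√n = 0.56 × √18 = 2.3759
Critical value for a two-sided test at α = 0.05: z_{α/2} = 1.960.
Power = Φ(δ − 1.960) + Φ(−δ − 1.960) = Φ(0.416) + Φ(-4.336) = 0.6613 + 0.0000 = 0.6613.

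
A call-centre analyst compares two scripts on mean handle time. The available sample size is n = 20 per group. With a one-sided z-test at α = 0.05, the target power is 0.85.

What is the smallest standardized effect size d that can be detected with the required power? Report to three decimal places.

Required noncentrality: δ = z_{0.05} + z_{0.15} = 1.645 + 1.036 = 2.681.
δ = d·√(n/2) ⇒ d = δ/√(n/2) = 2.681/√(20/2) = 0.8479.

d ≈ 0.848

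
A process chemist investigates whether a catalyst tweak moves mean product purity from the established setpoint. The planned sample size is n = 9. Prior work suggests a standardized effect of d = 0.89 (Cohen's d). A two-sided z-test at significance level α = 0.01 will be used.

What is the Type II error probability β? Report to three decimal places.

β ≈ 0.462

Noncentrality parameter: δ = d·√n = 0.89 × √9 = 2.6700
Two-sided α = 0.01 → critical value z_{0.005} = 2.576.
Power = Φ(δ − 2.576) + Φ(−δ − 2.576) = Φ(0.094) + Φ(-5.246) = 0.5375 + 0.0000 = 0.5375.
Type II error: β = 1 − power = 1 − 0.5375 = 0.4625.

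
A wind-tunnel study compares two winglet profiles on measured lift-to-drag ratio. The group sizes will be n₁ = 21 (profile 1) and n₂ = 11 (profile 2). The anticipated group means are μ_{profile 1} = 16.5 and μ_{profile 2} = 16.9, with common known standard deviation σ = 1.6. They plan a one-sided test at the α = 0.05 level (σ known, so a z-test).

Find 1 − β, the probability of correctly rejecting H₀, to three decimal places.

Power ≈ 0.165

Standardized effect: d = |μ_{profile 1} − μ_{profile 2}| / σ = |16.5 − 16.9| / 1.6 = 0.2500
Noncentrality parameter: δ = d / √(1/n₁ + 1/n₂) = 0.2500 / √(1/21 + 1/11) = 0.6717
One-sided α = 0.05 → critical value z_{0.05} = 1.645.
Power = P(Z > 1.645 − δ) = Φ(-0.973) = 0.1652.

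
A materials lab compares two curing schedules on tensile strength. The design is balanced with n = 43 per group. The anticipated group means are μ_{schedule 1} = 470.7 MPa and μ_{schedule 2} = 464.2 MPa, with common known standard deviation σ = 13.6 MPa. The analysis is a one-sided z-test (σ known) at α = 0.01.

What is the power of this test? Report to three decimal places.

Standardized effect: d = |μ_{schedule 1} − μ_{schedule 2}| / σ = |470.7 − 464.2| / 13.6 = 0.4779
Noncentrality parameter: δ = d·√(n/2) = 0.4779 × √(43/2) = 2.2161
Critical value for a one-sided test at α = 0.01: z_α = 2.326.
Power = P(Z > 2.326 − δ) = Φ(-0.110) = 0.4561.

Power ≈ 0.456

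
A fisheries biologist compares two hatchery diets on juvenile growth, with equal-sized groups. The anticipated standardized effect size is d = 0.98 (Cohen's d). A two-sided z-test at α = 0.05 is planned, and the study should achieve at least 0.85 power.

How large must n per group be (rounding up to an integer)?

n = 19 per group

Set Φ(δ − 1.960) = 0.85; then δ − 1.960 = Φ⁻¹(0.85) = 1.036, giving δ = 2.996.
(For δ > 0 the lower-tail rejection region contributes negligibly to power, so the one-term inversion is standard.)
δ = d·√(n/2) ⇒ n = 2(δ/d)² = 2 × (2.996 / 0.98)² = 18.70.
Rounding up, n = 19 per group.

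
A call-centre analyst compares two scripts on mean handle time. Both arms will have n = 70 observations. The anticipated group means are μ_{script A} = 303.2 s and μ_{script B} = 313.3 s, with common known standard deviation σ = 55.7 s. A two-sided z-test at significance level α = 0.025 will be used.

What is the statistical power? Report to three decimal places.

Standardized effect: d = |μ_{script A} − μ_{script B}| / σ = |303.2 − 313.3| / 55.7 = 0.1813
Noncentrality parameter: δ = d·√(n/2) = 0.1813 × √(70/2) = 1.0728
Critical value for a two-sided test at α = 0.025: z_{α/2} = 2.241.
Power = Φ(δ − 2.241) + Φ(−δ − 2.241) = Φ(-1.169) + Φ(-3.314) = 0.1213 + 0.0005 = 0.1217.

Power ≈ 0.122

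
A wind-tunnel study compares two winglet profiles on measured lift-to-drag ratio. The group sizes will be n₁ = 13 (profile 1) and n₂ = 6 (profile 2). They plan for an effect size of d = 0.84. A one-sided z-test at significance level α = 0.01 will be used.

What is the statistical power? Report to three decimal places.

Noncentrality parameter: δ = d / √(1/n₁ + 1/n₂) = 0.84 / √(1/13 + 1/6) = 1.7020
One-sided α = 0.01 → critical value z_{0.01} = 2.326.
Power = Φ(δ − 2.326) = Φ(-0.624) = 0.2662.

Power ≈ 0.266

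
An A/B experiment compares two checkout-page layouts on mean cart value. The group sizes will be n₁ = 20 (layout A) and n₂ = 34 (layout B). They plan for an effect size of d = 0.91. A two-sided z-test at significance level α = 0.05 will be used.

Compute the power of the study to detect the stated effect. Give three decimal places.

Noncentrality parameter: δ = d / √(1/n₁ + 1/n₂) = 0.91 / √(1/20 + 1/34) = 3.2292
Two-sided α = 0.05 → critical value z_{0.025} = 1.960.
Power = Φ(δ − 1.960) + Φ(−δ − 1.960) = Φ(1.269) + Φ(-5.189) = 0.8978 + 0.0000 = 0.8978.

Power ≈ 0.898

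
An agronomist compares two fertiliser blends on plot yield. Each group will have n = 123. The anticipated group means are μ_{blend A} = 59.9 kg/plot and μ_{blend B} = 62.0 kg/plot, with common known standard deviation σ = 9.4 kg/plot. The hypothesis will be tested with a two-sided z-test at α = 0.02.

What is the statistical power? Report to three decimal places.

Power ≈ 0.283

Standardized effect: d = |μ_{blend A} − μ_{blend B}| / σ = |59.9 − 62.0| / 9.4 = 0.2234
Noncentrality parameter: δ = d·√(n/2) = 0.2234 × √(123/2) = 1.7520
Critical value for a two-sided test at α = 0.02: z_{α/2} = 2.326.
Power = Φ(δ − 2.326) + Φ(−δ − 2.326) = Φ(-0.574) + Φ(-4.078) = 0.2829 + 0.0000 = 0.2829.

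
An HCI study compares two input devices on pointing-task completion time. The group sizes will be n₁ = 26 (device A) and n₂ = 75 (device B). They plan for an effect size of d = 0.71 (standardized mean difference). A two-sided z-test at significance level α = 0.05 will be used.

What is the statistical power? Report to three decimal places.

Noncentrality parameter: δ = d / √(1/n₁ + 1/n₂) = 0.71 / √(1/26 + 1/75) = 3.1197
Two-sided α = 0.05 → critical value z_{0.025} = 1.960.
Power = Φ(δ − 1.960) + Φ(−δ − 1.960) = Φ(1.160) + Φ(-5.080) = 0.8769 + 0.0000 = 0.8769.

Power ≈ 0.877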